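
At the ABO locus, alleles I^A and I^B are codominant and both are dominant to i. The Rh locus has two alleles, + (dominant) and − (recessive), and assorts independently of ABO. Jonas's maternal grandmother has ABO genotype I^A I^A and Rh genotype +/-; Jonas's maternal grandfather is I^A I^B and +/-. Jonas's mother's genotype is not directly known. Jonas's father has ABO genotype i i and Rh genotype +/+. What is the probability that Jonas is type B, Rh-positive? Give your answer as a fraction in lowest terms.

Jonas's mother's ABO genotype from I^A I^A × I^A I^B: 1/2 I^A I^A, 1/2 I^A I^B.
Crossing each possibility with the father i i and summing P(type B): 1/2·0 + 1/2·1/2 = 1/4.
Similarly for Rh via the mother's Rh distribution: P(Rh+) = 1.
Independent loci: 1/4 × 1 = 1/4.

1/4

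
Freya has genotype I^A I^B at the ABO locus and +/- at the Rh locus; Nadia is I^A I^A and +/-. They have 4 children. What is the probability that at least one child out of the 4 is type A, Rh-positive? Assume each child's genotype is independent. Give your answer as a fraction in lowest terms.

3471/4096

ABO cross I^A I^B × I^A I^A → 1/2 A, 1/2 AB.
Rh cross +/- × +/- → 3/4 Rh+, 1/4 Rh-; so P(type A, Rh-positive) = 1/2 × 3/4 = 3/8 per child.
P(none) = (5/8)^4 = 625/4096; P(at least one) = 1 − 625/4096 = 3471/4096.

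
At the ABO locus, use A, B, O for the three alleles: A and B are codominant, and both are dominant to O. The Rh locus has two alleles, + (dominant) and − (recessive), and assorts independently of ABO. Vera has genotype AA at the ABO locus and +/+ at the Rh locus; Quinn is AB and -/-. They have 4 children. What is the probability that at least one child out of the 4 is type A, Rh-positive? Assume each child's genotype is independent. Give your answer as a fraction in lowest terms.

15/16

ABO cross AA × AB → 1/2 A, 1/2 AB.
Rh cross +/+ × -/- → 1 Rh+; so P(type A, Rh-positive) = 1/2 × 1 = 1/2 per child.
P(none) = (1/2)^4 = 1/16; P(at least one) = 1 − 1/16 = 15/16.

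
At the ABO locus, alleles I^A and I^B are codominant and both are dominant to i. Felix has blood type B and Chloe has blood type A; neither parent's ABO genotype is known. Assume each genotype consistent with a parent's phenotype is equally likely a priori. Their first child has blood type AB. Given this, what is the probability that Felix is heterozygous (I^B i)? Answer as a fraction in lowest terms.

1/3

Possible genotypes: Felix ∈ {I^B I^B, I^B i}; Chloe ∈ {I^A I^A, I^A i}.
Weight each parental genotype pair by prior × P(type-AB child):
  I^B I^B × I^A I^A: posterior weight 4/9.
  I^B I^B × I^A i: posterior weight 2/9.
  I^B i × I^A I^A: posterior weight 2/9.
  I^B i × I^A i: posterior weight 1/9.
Sum the posterior weight over pairs where Felix is I^B i: 1/3.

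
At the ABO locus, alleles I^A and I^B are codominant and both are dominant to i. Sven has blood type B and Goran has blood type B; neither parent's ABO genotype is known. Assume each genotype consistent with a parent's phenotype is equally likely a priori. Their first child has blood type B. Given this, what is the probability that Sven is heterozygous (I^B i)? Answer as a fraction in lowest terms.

7/15

Possible genotypes: Sven ∈ {I^B I^B, I^B i}; Goran ∈ {I^B I^B, I^B i}.
Weight each parental genotype pair by prior × P(type-B child):
  I^B I^B × I^B I^B: posterior weight 4/15.
  I^B I^B × I^B i: posterior weight 4/15.
  I^B i × I^B I^B: posterior weight 4/15.
  I^B i × I^B i: posterior weight 1/5.
Sum the posterior weight over pairs where Sven is I^B i: 7/15.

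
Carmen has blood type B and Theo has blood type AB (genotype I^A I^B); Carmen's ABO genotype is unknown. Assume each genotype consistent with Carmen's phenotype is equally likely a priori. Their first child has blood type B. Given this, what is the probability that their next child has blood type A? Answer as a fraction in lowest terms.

Possible genotypes: Carmen ∈ {I^B I^B, I^B i}; Theo ∈ {I^A I^B}.
Weight each parental genotype pair by prior × P(type-B child):
  I^B I^B × I^A I^B: posterior weight 1/2; P(next child type A) = 0.
  I^B i × I^A I^B: posterior weight 1/2; P(next child type A) = 1/4.
Weighted sum = 1/8.

1/8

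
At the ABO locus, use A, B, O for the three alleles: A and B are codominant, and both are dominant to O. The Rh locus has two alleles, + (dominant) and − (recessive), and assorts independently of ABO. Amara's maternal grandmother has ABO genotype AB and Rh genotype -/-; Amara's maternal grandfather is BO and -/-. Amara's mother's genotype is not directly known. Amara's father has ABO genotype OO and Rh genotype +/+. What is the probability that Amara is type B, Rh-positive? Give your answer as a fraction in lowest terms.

Amara's mother's ABO genotype from AB × BO: 1/4 AB, 1/4 AO, 1/4 BB, 1/4 BO.
Crossing each possibility with the father OO and summing P(type B): 1/4·1/2 + 1/4·0 + 1/4·1 + 1/4·1/2 = 1/2.
Similarly for Rh via the mother's Rh distribution: P(Rh+) = 1.
Independent loci: 1/2 × 1 = 1/2.

1/2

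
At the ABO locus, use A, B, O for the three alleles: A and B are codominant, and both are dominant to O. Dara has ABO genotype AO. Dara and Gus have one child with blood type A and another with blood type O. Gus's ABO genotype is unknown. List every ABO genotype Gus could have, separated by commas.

AO, BO, OO

For each candidate genotype of Gus, check whether crossing it with AO can produce every observed child phenotype.
  AA → possible child types {A} ✗
  AB → possible child types {A, B, AB} ✗
  AO → possible child types {O, A} ✓
  BB → possible child types {B, AB} ✗
  BO → possible child types {O, A, B, AB} ✓
  OO → possible child types {O, A} ✓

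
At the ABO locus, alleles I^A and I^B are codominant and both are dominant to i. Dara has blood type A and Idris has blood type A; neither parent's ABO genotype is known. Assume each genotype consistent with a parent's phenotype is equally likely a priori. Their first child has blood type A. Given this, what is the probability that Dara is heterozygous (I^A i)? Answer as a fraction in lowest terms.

7/15

Possible genotypes: Dara ∈ {I^A I^A, I^A i}; Idris ∈ {I^A I^A, I^A i}.
Weight each parental genotype pair by prior × P(type-A child):
  I^A I^A × I^A I^A: posterior weight 4/15.
  I^A I^A × I^A i: posterior weight 4/15.
  I^A i × I^A I^A: posterior weight 4/15.
  I^A i × I^A i: posterior weight 1/5.
Sum the posterior weight over pairs where Dara is I^A i: 7/15.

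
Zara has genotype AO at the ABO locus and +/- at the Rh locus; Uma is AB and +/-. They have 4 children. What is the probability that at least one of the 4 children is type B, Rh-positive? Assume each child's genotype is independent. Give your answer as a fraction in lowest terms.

36975/65536

ABO cross AO × AB → 1/2 A, 1/4 B, 1/4 AB.
Rh cross +/- × +/- → 3/4 Rh+, 1/4 Rh-; so P(type B, Rh-positive) = 1/4 × 3/4 = 3/16 per child.
P(none) = (13/16)^4 = 28561/65536; P(at least one) = 1 − 28561/65536 = 36975/65536.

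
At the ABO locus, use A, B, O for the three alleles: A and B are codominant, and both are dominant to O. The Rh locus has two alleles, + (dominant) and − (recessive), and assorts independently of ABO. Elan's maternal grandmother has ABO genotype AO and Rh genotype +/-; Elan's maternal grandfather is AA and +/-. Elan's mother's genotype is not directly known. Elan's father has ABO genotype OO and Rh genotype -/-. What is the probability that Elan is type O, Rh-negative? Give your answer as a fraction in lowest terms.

Elan's mother's ABO genotype from AO × AA: 1/2 AA, 1/2 AO.
Crossing each possibility with the father OO and summing P(type O): 1/2·0 + 1/2·1/2 = 1/4.
Similarly for Rh via the mother's Rh distribution: P(Rh-) = 1/2.
Independent loci: 1/4 × 1/2 = 1/8.

1/8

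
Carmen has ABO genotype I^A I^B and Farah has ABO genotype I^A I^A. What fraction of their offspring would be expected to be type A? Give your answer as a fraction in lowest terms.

1/2

ABO cross I^A I^B × I^A I^A → offspring phenotypes: 1/2 A, 1/2 AB.
So P(type A) = 1/2.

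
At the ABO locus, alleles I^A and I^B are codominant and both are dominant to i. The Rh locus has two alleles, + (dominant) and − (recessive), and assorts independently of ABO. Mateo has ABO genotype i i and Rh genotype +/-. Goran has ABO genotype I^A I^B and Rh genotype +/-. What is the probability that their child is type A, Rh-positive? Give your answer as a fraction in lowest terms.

ABO cross i i × I^A I^B → offspring phenotypes: 1/2 A, 1/2 B.
Rh cross +/- × +/- → 3/4 Rh+, 1/4 Rh-.
Independent loci: P(type A, Rh-positive) = 1/2 × 3/4 = 3/8.

3/8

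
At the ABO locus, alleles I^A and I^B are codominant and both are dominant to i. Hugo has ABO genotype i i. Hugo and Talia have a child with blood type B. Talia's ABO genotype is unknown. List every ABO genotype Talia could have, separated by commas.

I^A I^B, I^B I^B, I^B i

For each candidate genotype of Talia, check whether crossing it with i i can produce every observed child phenotype.
  I^A I^A → possible child types {A} ✗
  I^A I^B → possible child types {A, B} ✓
  I^A i → possible child types {O, A} ✗
  I^B I^B → possible child types {B} ✓
  I^B i → possible child types {O, B} ✓
  i i → possible child types {O} ✗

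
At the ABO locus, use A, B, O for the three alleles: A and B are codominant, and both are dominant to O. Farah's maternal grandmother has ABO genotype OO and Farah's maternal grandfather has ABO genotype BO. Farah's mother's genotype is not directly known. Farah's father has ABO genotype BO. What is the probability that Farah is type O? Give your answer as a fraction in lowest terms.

Farah's mother's ABO genotype from OO × BO: 1/2 BO, 1/2 OO.
Crossing each possibility with the father BO and summing P(type O): 1/2·1/4 + 1/2·1/2 = 3/8.

3/8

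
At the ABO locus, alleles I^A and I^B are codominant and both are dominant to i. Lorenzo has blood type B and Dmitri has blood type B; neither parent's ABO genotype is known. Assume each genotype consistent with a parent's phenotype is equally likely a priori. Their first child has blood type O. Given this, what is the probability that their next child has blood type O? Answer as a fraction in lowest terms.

Possible genotypes: Lorenzo ∈ {I^B I^B, I^B i}; Dmitri ∈ {I^B I^B, I^B i}.
Weight each parental genotype pair by prior × P(type-O child):
  I^B i × I^B i: posterior weight 1; P(next child type O) = 1/4.
Weighted sum = 1/4.

1/4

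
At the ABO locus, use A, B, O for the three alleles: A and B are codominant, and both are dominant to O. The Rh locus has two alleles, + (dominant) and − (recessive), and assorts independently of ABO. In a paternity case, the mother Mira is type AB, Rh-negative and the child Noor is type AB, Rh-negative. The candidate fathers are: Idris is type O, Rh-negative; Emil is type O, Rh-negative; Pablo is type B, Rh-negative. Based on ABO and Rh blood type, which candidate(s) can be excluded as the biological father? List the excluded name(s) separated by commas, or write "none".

Idris, Emil

A candidate is excluded only if no genotype consistent with his phenotype could produce a type AB, Rh-negative child with a type AB, Rh-negative mother.
Idris (type O, Rh-): no genotype consistent with that phenotype can produce a type-AB Rh- child with a type-AB mother.
Emil (type O, Rh-): no genotype consistent with that phenotype can produce a type-AB Rh- child with a type-AB mother.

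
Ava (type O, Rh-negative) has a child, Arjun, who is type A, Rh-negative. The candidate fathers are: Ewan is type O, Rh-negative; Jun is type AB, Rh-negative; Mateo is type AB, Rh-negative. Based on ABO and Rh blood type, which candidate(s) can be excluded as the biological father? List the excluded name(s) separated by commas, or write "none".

A candidate is excluded only if no genotype consistent with his phenotype could produce a type A, Rh-negative child with a type O, Rh-negative mother.
Ewan (type O, Rh-): no genotype consistent with that phenotype can produce a type-A Rh- child with a type-O mother.

Ewan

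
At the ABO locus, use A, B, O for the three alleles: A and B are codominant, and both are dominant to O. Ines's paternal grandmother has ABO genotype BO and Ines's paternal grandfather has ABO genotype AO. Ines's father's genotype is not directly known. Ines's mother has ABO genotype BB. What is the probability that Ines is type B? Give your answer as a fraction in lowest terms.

3/4

Ines's father's ABO genotype from BO × AO: 1/4 AB, 1/4 AO, 1/4 BO, 1/4 OO.
Crossing each possibility with the mother BB and summing P(type B): 1/4·1/2 + 1/4·1/2 + 1/4·1 + 1/4·1 = 3/4.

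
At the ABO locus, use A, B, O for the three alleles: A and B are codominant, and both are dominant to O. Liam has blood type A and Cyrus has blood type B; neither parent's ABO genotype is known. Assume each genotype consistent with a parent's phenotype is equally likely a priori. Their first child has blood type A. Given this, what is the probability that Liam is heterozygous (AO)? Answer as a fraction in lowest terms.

Possible genotypes: Liam ∈ {AA, AO}; Cyrus ∈ {BB, BO}.
Weight each parental genotype pair by prior × P(type-A child):
  AA × BO: posterior weight 2/3.
  AO × BO: posterior weight 1/3.
Sum the posterior weight over pairs where Liam is AO: 1/3.

1/3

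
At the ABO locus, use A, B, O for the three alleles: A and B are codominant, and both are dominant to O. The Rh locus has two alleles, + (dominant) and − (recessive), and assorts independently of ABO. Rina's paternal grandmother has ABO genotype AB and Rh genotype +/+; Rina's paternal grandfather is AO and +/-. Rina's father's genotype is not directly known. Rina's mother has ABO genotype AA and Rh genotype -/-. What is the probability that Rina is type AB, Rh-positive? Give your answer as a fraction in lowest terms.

3/16

Rina's father's ABO genotype from AB × AO: 1/4 AA, 1/4 AB, 1/4 AO, 1/4 BO.
Crossing each possibility with the mother AA and summing P(type AB): 1/4·0 + 1/4·1/2 + 1/4·0 + 1/4·1/2 = 1/4.
Similarly for Rh via the father's Rh distribution: P(Rh+) = 3/4.
Independent loci: 1/4 × 3/4 = 3/16.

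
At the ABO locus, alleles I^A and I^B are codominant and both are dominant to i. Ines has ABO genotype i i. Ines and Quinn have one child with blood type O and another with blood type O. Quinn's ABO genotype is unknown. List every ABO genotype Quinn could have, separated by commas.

For each candidate genotype of Quinn, check whether crossing it with i i can produce every observed child phenotype.
  I^A I^A → possible child types {A} ✗
  I^A I^B → possible child types {A, B} ✗
  I^A i → possible child types {O, A} ✓
  I^B I^B → possible child types {B} ✗
  I^B i → possible child types {O, B} ✓
  i i → possible child types {O} ✓

I^A i, I^B i, i i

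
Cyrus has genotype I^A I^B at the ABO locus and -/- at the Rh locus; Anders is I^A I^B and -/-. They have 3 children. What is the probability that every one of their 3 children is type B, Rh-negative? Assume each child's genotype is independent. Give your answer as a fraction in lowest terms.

ABO cross I^A I^B × I^A I^B → 1/4 A, 1/4 B, 1/2 AB.
Rh cross -/- × -/- → 1 Rh-; so P(type B, Rh-negative) = 1/4 × 1 = 1/4 per child.
All 3 independent: (1/4)^3 = 1/64.

1/64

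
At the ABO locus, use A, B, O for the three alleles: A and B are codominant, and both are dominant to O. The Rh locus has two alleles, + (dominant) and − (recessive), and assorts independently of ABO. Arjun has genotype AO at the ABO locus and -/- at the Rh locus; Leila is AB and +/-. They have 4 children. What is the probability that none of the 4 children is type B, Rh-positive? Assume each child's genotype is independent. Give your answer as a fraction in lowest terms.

2401/4096

ABO cross AO × AB → 1/2 A, 1/4 B, 1/4 AB.
Rh cross -/- × +/- → 1/2 Rh+, 1/2 Rh-; so P(type B, Rh-positive) = 1/4 × 1/2 = 1/8 per child.
P(not type B, Rh-positive) = 7/8 for one child; (7/8)^4 = 2401/4096.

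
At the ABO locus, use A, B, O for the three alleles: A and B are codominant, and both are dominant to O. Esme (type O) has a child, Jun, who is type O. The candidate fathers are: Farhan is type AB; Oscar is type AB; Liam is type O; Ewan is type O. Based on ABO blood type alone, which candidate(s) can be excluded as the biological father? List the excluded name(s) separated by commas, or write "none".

Farhan, Oscar

A candidate is excluded only if no genotype consistent with his phenotype could produce a type O child with a type O mother.
Farhan (type AB): no genotype consistent with that phenotype can produce a type-O child with a type-O mother.
Oscar (type AB): no genotype consistent with that phenotype can produce a type-O child with a type-O mother.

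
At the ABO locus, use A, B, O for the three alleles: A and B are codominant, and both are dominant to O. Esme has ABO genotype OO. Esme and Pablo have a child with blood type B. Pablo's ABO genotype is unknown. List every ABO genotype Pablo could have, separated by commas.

For each candidate genotype of Pablo, check whether crossing it with OO can produce every observed child phenotype.
  AA → possible child types {A} ✗
  AB → possible child types {A, B} ✓
  AO → possible child types {O, A} ✗
  BB → possible child types {B} ✓
  BO → possible child types {O, B} ✓
  OO → possible child types {O} ✗

AB, BB, BO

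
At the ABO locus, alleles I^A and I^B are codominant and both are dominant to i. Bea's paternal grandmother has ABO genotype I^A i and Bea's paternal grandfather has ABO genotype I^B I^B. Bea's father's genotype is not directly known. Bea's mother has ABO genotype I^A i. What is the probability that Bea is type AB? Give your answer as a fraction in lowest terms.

Bea's father's ABO genotype from I^A i × I^B I^B: 1/2 I^A I^B, 1/2 I^B i.
Crossing each possibility with the mother I^A i and summing P(type AB): 1/2·1/4 + 1/2·1/4 = 1/4.

1/4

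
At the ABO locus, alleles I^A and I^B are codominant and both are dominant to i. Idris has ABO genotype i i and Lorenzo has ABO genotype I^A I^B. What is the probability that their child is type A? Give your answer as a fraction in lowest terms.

1/2

ABO cross i i × I^A I^B → offspring phenotypes: 1/2 A, 1/2 B.
So P(type A) = 1/2.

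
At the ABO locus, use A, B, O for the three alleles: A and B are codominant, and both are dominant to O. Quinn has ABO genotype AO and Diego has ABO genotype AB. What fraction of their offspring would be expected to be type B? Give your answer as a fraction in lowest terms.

1/4

ABO cross AO × AB → offspring phenotypes: 1/2 A, 1/4 B, 1/4 AB.
So P(type B) = 1/4.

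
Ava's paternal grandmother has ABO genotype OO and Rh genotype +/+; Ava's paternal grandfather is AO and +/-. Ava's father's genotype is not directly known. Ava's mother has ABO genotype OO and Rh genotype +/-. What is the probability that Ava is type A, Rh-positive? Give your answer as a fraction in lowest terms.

Ava's father's ABO genotype from OO × AO: 1/2 AO, 1/2 OO.
Crossing each possibility with the mother OO and summing P(type A): 1/2·1/2 + 1/2·0 = 1/4.
Similarly for Rh via the father's Rh distribution: P(Rh+) = 7/8.
Independent loci: 1/4 × 7/8 = 7/32.

7/32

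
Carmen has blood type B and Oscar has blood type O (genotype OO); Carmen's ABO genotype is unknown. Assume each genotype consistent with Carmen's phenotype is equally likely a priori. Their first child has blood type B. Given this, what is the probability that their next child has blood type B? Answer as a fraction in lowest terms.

Possible genotypes: Carmen ∈ {BB, BO}; Oscar ∈ {OO}.
Weight each parental genotype pair by prior × P(type-B child):
  BB × OO: posterior weight 2/3; P(next child type B) = 1.
  BO × OO: posterior weight 1/3; P(next child type B) = 1/2.
Weighted sum = 5/6.

5/6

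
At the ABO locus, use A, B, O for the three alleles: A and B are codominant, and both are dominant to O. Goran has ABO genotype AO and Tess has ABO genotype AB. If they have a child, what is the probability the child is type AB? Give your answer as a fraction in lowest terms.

ABO cross AO × AB → offspring phenotypes: 1/2 A, 1/4 B, 1/4 AB.
So P(type AB) = 1/4.

1/4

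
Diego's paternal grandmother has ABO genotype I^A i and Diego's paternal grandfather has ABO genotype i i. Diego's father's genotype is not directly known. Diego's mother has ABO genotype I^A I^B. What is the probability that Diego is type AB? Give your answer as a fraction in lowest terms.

1/8

Diego's father's ABO genotype from I^A i × i i: 1/2 I^A i, 1/2 i i.
Crossing each possibility with the mother I^A I^B and summing P(type AB): 1/2·1/4 + 1/2·0 = 1/8.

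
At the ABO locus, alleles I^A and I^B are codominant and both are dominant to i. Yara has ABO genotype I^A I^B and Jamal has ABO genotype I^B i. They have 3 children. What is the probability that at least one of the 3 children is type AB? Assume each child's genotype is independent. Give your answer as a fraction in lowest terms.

37/64

ABO cross I^A I^B × I^B i → 1/4 A, 1/2 B, 1/4 AB.
So P(type AB) = 1/4 per child.
P(none) = (3/4)^3 = 27/64; P(at least one) = 1 − 27/64 = 37/64.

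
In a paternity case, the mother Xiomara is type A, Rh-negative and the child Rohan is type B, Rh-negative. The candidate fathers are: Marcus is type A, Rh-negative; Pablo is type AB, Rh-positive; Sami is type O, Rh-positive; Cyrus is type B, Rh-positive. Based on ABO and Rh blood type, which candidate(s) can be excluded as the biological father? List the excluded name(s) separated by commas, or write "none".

A candidate is excluded only if no genotype consistent with his phenotype could produce a type B, Rh-negative child with a type A, Rh-negative mother.
Marcus (type A, Rh-): no genotype consistent with that phenotype can produce a type-B Rh- child with a type-A mother.
Sami (type O, Rh+): no genotype consistent with that phenotype can produce a type-B Rh- child with a type-A mother.

Marcus, Sami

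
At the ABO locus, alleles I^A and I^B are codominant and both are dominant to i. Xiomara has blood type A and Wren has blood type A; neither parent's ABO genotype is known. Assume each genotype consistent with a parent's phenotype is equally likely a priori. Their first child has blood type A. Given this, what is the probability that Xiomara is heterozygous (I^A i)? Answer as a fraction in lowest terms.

7/15

Possible genotypes: Xiomara ∈ {I^A I^A, I^A i}; Wren ∈ {I^A I^A, I^A i}.
Weight each parental genotype pair by prior × P(type-A child):
  I^A I^A × I^A I^A: posterior weight 4/15.
  I^A I^A × I^A i: posterior weight 4/15.
  I^A i × I^A I^A: posterior weight 4/15.
  I^A i × I^A i: posterior weight 1/5.
Sum the posterior weight over pairs where Xiomara is I^A i: 7/15.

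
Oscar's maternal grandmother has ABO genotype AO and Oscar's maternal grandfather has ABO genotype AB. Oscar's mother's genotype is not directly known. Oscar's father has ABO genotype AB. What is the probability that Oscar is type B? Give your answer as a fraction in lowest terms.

Oscar's mother's ABO genotype from AO × AB: 1/4 AA, 1/4 AB, 1/4 AO, 1/4 BO.
Crossing each possibility with the father AB and summing P(type B): 1/4·0 + 1/4·1/4 + 1/4·1/4 + 1/4·1/2 = 1/4.

1/4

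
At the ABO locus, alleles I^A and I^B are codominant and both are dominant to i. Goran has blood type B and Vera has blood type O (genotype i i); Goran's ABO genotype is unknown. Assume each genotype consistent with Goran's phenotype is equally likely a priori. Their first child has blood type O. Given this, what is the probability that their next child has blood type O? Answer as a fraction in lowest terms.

1/2

Possible genotypes: Goran ∈ {I^B I^B, I^B i}; Vera ∈ {i i}.
Weight each parental genotype pair by prior × P(type-O child):
  I^B i × i i: posterior weight 1; P(next child type O) = 1/2.
Weighted sum = 1/2.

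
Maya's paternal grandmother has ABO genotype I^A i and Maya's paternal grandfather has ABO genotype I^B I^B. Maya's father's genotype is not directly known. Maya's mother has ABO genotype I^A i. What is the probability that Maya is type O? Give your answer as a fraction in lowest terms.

1/8

Maya's father's ABO genotype from I^A i × I^B I^B: 1/2 I^A I^B, 1/2 I^B i.
Crossing each possibility with the mother I^A i and summing P(type O): 1/2·0 + 1/2·1/4 = 1/8.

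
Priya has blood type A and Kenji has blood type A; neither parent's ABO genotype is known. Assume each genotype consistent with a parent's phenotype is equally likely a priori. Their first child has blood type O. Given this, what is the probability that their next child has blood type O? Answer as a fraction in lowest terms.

1/4

Possible genotypes: Priya ∈ {AA, AO}; Kenji ∈ {AA, AO}.
Weight each parental genotype pair by prior × P(type-O child):
  AO × AO: posterior weight 1; P(next child type O) = 1/4.
Weighted sum = 1/4.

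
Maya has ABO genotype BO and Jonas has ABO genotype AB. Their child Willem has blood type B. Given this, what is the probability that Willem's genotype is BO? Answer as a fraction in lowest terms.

1/2

Cross BO × AB → 1/4 AB, 1/4 AO, 1/4 BB, 1/4 BO.
Type-B genotypes among offspring: BB (1/4), BO (1/4); total 1/2.
P(BO | type B) = (1/4) / (1/2) = 1/2.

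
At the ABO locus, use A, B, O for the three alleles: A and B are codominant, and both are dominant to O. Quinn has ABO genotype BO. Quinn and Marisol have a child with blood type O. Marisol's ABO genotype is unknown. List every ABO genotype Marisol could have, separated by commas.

AO, BO, OO

For each candidate genotype of Marisol, check whether crossing it with BO can produce every observed child phenotype.
  AA → possible child types {A, AB} ✗
  AB → possible child types {A, B, AB} ✗
  AO → possible child types {O, A, B, AB} ✓
  BB → possible child types {B} ✗
  BO → possible child types {O, B} ✓
  OO → possible child types {O, B} ✓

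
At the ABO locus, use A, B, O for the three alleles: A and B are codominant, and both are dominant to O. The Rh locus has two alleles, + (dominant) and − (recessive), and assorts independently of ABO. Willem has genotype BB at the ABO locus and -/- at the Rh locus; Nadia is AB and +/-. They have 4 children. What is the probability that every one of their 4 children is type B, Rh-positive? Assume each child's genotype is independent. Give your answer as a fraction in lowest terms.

ABO cross BB × AB → 1/2 B, 1/2 AB.
Rh cross -/- × +/- → 1/2 Rh+, 1/2 Rh-; so P(type B, Rh-positive) = 1/2 × 1/2 = 1/4 per child.
All 4 independent: (1/4)^4 = 1/256.

1/256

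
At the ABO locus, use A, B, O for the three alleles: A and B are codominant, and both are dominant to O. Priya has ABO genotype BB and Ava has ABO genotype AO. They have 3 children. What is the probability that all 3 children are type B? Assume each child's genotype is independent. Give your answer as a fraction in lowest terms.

ABO cross BB × AO → 1/2 B, 1/2 AB.
So P(type B) = 1/2 per child.
All 3 independent: (1/2)^3 = 1/8.

1/8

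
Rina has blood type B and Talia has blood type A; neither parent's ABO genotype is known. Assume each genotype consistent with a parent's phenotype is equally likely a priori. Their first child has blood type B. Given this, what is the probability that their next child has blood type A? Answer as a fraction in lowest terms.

Possible genotypes: Rina ∈ {BB, BO}; Talia ∈ {AA, AO}.
Weight each parental genotype pair by prior × P(type-B child):
  BB × AO: posterior weight 2/3; P(next child type A) = 0.
  BO × AO: posterior weight 1/3; P(next child type A) = 1/4.
Weighted sum = 1/12.

1/12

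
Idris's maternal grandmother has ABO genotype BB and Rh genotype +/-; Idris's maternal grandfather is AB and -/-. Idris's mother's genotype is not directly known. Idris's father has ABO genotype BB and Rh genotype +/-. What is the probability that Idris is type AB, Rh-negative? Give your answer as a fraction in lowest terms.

Idris's mother's ABO genotype from BB × AB: 1/2 AB, 1/2 BB.
Crossing each possibility with the father BB and summing P(type AB): 1/2·1/2 + 1/2·0 = 1/4.
Similarly for Rh via the mother's Rh distribution: P(Rh-) = 3/8.
Independent loci: 1/4 × 3/8 = 3/32.

3/32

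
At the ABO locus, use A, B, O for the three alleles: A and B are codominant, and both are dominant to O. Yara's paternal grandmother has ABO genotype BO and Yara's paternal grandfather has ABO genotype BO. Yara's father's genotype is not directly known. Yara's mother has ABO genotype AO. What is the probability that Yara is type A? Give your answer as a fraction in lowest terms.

Yara's father's ABO genotype from BO × BO: 1/4 BB, 1/2 BO, 1/4 OO.
Crossing each possibility with the mother AO and summing P(type A): 1/4·0 + 1/2·1/4 + 1/4·1/2 = 1/4.

1/4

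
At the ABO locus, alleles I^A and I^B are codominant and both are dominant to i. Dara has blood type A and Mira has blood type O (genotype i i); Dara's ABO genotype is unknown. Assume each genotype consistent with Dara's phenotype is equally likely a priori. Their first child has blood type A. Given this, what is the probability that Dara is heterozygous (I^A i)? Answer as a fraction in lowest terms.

1/3

Possible genotypes: Dara ∈ {I^A I^A, I^A i}; Mira ∈ {i i}.
Weight each parental genotype pair by prior × P(type-A child):
  I^A I^A × i i: posterior weight 2/3.
  I^A i × i i: posterior weight 1/3.
Sum the posterior weight over pairs where Dara is I^A i: 1/3.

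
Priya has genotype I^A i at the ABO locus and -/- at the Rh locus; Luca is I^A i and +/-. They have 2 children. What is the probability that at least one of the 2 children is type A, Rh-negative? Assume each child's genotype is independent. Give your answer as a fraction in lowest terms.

39/64

ABO cross I^A i × I^A i → 1/4 O, 3/4 A.
Rh cross -/- × +/- → 1/2 Rh+, 1/2 Rh-; so P(type A, Rh-negative) = 3/4 × 1/2 = 3/8 per child.
P(none) = (5/8)^2 = 25/64; P(at least one) = 1 − 25/64 = 39/64.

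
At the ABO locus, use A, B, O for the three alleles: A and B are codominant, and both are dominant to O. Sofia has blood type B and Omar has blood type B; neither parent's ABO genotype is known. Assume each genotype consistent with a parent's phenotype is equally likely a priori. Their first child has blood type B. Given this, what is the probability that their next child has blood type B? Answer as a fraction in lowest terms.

Possible genotypes: Sofia ∈ {BB, BO}; Omar ∈ {BB, BO}.
Weight each parental genotype pair by prior × P(type-B child):
  BB × BB: posterior weight 4/15; P(next child type B) = 1.
  BB × BO: posterior weight 4/15; P(next child type B) = 1.
  BO × BB: posterior weight 4/15; P(next child type B) = 1.
  BO × BO: posterior weight 1/5; P(next child type B) = 3/4.
Weighted sum = 19/20.

19/20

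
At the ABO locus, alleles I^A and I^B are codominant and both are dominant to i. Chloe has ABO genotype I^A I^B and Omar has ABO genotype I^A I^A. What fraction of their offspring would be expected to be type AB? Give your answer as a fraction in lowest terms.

1/2

ABO cross I^A I^B × I^A I^A → offspring phenotypes: 1/2 A, 1/2 AB.
So P(type AB) = 1/2.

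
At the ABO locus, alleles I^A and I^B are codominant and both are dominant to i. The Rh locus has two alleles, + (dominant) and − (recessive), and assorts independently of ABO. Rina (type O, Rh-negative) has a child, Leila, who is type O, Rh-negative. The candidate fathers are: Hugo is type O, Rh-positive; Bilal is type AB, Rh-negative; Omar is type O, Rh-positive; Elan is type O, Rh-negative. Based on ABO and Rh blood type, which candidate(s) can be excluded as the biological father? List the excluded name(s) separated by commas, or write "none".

Bilal

A candidate is excluded only if no genotype consistent with his phenotype could produce a type O, Rh-negative child with a type O, Rh-negative mother.
Bilal (type AB, Rh-): no genotype consistent with that phenotype can produce a type-O Rh- child with a type-O mother.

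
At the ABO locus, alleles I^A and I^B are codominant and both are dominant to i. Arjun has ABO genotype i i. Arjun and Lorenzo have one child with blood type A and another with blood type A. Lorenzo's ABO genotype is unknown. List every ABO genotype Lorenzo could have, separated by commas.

For each candidate genotype of Lorenzo, check whether crossing it with i i can produce every observed child phenotype.
  I^A I^A → possible child types {A} ✓
  I^A I^B → possible child types {A, B} ✓
  I^A i → possible child types {O, A} ✓
  I^B I^B → possible child types {B} ✗
  I^B i → possible child types {O, B} ✗
  i i → possible child types {O} ✗

I^A I^A, I^A I^B, I^A i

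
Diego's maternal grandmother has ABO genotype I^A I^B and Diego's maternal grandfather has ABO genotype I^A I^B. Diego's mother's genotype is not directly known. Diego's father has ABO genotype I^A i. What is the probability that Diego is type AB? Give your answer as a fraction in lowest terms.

1/4

Diego's mother's ABO genotype from I^A I^B × I^A I^B: 1/4 I^A I^A, 1/2 I^A I^B, 1/4 I^B I^B.
Crossing each possibility with the father I^A i and summing P(type AB): 1/4·0 + 1/2·1/4 + 1/4·1/2 = 1/4.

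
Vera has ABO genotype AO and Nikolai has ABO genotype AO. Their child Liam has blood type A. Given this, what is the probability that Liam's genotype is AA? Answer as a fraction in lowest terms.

Cross AO × AO → 1/4 AA, 1/2 AO, 1/4 OO.
Type-A genotypes among offspring: AA (1/4), AO (1/2); total 3/4.
P(AA | type A) = (1/4) / (3/4) = 1/3.

1/3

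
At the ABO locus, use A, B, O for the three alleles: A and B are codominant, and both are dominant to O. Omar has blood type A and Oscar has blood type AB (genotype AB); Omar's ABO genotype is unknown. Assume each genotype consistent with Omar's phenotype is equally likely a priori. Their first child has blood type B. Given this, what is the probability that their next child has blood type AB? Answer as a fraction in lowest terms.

1/4

Possible genotypes: Omar ∈ {AA, AO}; Oscar ∈ {AB}.
Weight each parental genotype pair by prior × P(type-B child):
  AO × AB: posterior weight 1; P(next child type AB) = 1/4.
Weighted sum = 1/4.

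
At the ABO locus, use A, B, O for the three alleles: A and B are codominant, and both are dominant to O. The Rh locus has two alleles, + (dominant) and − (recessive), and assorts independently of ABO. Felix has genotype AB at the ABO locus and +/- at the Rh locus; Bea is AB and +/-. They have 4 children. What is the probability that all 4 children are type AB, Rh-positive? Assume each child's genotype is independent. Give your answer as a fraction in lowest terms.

ABO cross AB × AB → 1/4 A, 1/4 B, 1/2 AB.
Rh cross +/- × +/- → 3/4 Rh+, 1/4 Rh-; so P(type AB, Rh-positive) = 1/2 × 3/4 = 3/8 per child.
All 4 independent: (3/8)^4 = 81/4096.

81/4096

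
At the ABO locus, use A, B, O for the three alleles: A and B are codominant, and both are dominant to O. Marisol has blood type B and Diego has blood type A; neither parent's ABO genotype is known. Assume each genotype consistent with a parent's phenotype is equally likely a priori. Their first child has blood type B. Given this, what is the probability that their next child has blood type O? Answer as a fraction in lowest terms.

Possible genotypes: Marisol ∈ {BB, BO}; Diego ∈ {AA, AO}.
Weight each parental genotype pair by prior × P(type-B child):
  BB × AO: posterior weight 2/3; P(next child type O) = 0.
  BO × AO: posterior weight 1/3; P(next child type O) = 1/4.
Weighted sum = 1/12.

1/12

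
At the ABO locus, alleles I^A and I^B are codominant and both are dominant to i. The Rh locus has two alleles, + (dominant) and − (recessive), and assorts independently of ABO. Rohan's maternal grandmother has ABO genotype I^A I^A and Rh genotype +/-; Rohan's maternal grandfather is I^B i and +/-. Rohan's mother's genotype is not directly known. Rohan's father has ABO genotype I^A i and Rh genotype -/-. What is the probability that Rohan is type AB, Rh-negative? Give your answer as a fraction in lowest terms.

Rohan's mother's ABO genotype from I^A I^A × I^B i: 1/2 I^A I^B, 1/2 I^A i.
Crossing each possibility with the father I^A i and summing P(type AB): 1/2·1/4 + 1/2·0 = 1/8.
Similarly for Rh via the mother's Rh distribution: P(Rh-) = 1/2.
Independent loci: 1/8 × 1/2 = 1/16.

1/16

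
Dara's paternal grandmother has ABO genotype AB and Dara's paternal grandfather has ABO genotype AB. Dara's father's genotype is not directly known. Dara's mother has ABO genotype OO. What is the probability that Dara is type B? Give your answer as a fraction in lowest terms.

1/2

Dara's father's ABO genotype from AB × AB: 1/4 AA, 1/2 AB, 1/4 BB.
Crossing each possibility with the mother OO and summing P(type B): 1/4·0 + 1/2·1/2 + 1/4·1 = 1/2.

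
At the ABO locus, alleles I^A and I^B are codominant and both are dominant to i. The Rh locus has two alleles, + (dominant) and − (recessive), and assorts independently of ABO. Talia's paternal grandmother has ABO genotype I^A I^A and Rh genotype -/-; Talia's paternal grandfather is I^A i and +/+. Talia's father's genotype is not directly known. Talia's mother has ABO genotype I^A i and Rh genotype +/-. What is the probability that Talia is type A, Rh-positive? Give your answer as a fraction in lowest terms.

21/32

Talia's father's ABO genotype from I^A I^A × I^A i: 1/2 I^A I^A, 1/2 I^A i.
Crossing each possibility with the mother I^A i and summing P(type A): 1/2·1 + 1/2·3/4 = 7/8.
Similarly for Rh via the father's Rh distribution: P(Rh+) = 3/4.
Independent loci: 7/8 × 3/4 = 21/32.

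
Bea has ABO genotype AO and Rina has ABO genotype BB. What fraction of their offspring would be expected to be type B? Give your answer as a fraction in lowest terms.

ABO cross AO × BB → offspring phenotypes: 1/2 B, 1/2 AB.
So P(type B) = 1/2.

1/2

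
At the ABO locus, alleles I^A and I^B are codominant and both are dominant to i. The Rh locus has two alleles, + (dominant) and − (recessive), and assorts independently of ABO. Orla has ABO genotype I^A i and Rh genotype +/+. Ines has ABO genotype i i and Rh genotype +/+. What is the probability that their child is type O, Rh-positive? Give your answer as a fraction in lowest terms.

ABO cross I^A i × i i → offspring phenotypes: 1/2 O, 1/2 A.
Rh cross +/+ × +/+ → 1 Rh+.
Independent loci: P(type O, Rh-positive) = 1/2 × 1 = 1/2.

1/2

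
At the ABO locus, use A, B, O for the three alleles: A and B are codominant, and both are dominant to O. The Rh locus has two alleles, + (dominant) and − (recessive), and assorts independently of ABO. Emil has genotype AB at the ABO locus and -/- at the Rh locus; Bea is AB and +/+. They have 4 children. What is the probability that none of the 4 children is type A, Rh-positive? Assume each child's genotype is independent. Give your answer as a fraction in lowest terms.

81/256

ABO cross AB × AB → 1/4 A, 1/4 B, 1/2 AB.
Rh cross -/- × +/+ → 1 Rh+; so P(type A, Rh-positive) = 1/4 × 1 = 1/4 per child.
P(not type A, Rh-positive) = 3/4 for one child; (3/4)^4 = 81/256.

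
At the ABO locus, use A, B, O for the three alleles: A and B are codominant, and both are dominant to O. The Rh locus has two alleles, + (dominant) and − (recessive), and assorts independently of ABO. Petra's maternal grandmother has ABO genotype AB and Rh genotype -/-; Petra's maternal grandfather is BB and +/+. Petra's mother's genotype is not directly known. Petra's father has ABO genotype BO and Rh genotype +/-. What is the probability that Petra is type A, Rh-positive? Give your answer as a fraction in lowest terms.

3/32

Petra's mother's ABO genotype from AB × BB: 1/2 AB, 1/2 BB.
Crossing each possibility with the father BO and summing P(type A): 1/2·1/4 + 1/2·0 = 1/8.
Similarly for Rh via the mother's Rh distribution: P(Rh+) = 3/4.
Independent loci: 1/8 × 3/4 = 3/32.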